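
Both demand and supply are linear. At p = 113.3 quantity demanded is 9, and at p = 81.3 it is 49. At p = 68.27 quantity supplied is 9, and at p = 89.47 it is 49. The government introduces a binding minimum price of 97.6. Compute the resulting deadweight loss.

134.70

Demand slope = (81.3 − 113.3)/(49 − 9) = −0.8, so p = 120.5 − 0.8q.
Supply slope = (89.47 − 68.27)/(49 − 9) = 0.53, so p = 63.5 + 0.53q.
Competitive equilibrium: 120.5 − 0.8q = 63.5 + 0.53q → q* = 42.8571, p* = 86.2143.
At the floor p = 97.6, quantity demanded = (120.5 − 97.6)/0.8 = 28.625.
Sellers' marginal cost at q' = 28.625: 63.5 + 0.53·28.625 = 78.6713.
Δq = 42.8571 − 28.625 = 14.2321; wedge = 97.6 − 78.6713 = 18.9287.
The triangle = ½ × 14.2321 × 18.9287 = 134.70.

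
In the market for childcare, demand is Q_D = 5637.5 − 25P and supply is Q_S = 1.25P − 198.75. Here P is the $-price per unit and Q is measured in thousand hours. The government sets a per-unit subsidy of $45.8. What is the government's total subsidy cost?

In inverse form: demand P = 225.5 − 0.04Q, supply P = 159 + 0.8Q.
Competitive equilibrium: 225.5 − 0.04Q = 159 + 0.8Q → Q* = 79.1667, P* = 222.3333.
The subsidy lowers effective supply by 45.8: P = 113.2 + 0.8Q.
New quantity: 225.5 − 0.04Q = 113.2 + 0.8Q → Q' = 133.6905.
Total subsidy cost = 45.8 × 133.6905 = $6123.02 thousand.

$6123.02 thousand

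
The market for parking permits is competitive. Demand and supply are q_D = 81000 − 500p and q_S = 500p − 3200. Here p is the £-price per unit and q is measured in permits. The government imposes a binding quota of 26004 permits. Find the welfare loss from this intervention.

£332613.632

In inverse form: demand p = 162 − 0.002q, supply p = 6.4 + 0.002q.
Competitive equilibrium: 162 − 0.002q = 6.4 + 0.002q → q* = 38900, p* = 84.2.
At q = 26004: demand price = 162 − 0.002·26004 = 109.992; supply price = 6.4 + 0.002·26004 = 58.408.
Δq = 38900 − 26004 = 12896; wedge = 109.992 − 58.408 = 51.584.
DWL = ½ × 12896 × 51.584 = £332613.632.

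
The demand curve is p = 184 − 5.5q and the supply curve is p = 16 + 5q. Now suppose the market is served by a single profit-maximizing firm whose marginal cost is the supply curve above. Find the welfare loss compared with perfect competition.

Competitive equilibrium: 184 − 5.5q = 16 + 5q → q* = 16, p* = 96.
Marginal revenue: MR = 184 − 11q. Set MR = MC: 184 − 11q = 16 + 5q → q_m = 10.5.
Price p_m = 184 − 5.5·10.5 = 126.25; MC(q_m) = 16 + 5·10.5 = 68.5.
Competitive q* = 16, so Δq = 5.5; wedge = 126.25 − 68.5 = 57.75.
The triangle = ½ × 5.5 × 57.75 = 158.81.

158.81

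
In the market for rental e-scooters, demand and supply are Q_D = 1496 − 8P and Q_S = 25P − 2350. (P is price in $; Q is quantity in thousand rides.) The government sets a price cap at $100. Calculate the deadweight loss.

$14115.34 thousand

In inverse form: demand P = 187 − 0.125Q, supply P = 94 + 0.04Q.
Competitive equilibrium: 187 − 0.125Q = 94 + 0.04Q → Q* = 563.6364, P* = 116.5455.
At the ceiling P = 100, quantity supplied = (100 − 94)/0.04 = 150.
Willingness to pay at Q' = 150: 187 − 0.125·150 = 168.25.
ΔQ = 563.6364 − 150 = 413.6364; wedge = 168.25 − 100 = 68.25.
Welfare loss = ½ × 413.6364 × 68.25 = $14115.34 thousand.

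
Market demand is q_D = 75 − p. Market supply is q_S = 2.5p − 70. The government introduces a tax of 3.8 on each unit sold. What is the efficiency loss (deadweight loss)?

5.16

In inverse form: demand p = 75 − q, supply p = 28 + 0.4q.
Competitive equilibrium: 75 − q = 28 + 0.4q → q* = 33.5714, p* = 41.4286.
With the tax, the buyer price exceeds the seller price by 3.8: (75 − q) − (28 + 0.4q) = 3.8 → q' = 30.8571.
Δq = 33.5714 − 30.8571 = 2.7143; the wedge equals the tax, 3.8.
Deadweight loss = ½ × 2.7143 × 3.8 = 5.16.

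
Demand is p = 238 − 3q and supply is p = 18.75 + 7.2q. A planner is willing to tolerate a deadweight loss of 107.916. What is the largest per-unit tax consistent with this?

46.92

Competitive equilibrium: 238 − 3q = 18.75 + 7.2q → q* = 21.4951, p* = 173.5147.
A tax t gives Δq = t/10.2 and wedge t, so DWL = t²/20.4.
t²/20.4 = 107.916 → t² = 2201.4864 → t = 46.92.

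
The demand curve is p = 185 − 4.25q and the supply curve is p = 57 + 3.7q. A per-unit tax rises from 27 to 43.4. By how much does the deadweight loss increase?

72.61

Competitive equilibrium: 185 − 4.25q = 57 + 3.7q → q* = 16.1006, p* = 116.5723.
For a per-unit tax t: Δq = t/7.95, so DWL = ½·t·(t/7.95) = t²/15.9.
At t = 27: DWL = 45.849. At t = 43.4: DWL = 118.463.
Increase = 118.463 − 45.849 = 72.61.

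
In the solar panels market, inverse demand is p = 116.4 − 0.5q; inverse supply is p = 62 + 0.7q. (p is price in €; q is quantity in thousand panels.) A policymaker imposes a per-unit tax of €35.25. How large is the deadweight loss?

€517.73 thousand

Competitive equilibrium: 116.4 − 0.5q = 62 + 0.7q → q* = 45.3333, p* = 93.7333.
With the tax, the buyer price exceeds the seller price by 35.25: (116.4 − 0.5q) − (62 + 0.7q) = 35.25 → q' = 15.9583.
Δq = 45.3333 − 15.9583 = 29.375; the wedge equals the tax, 35.25.
DWL = ½ × 29.375 × 35.25 = €517.73 thousand.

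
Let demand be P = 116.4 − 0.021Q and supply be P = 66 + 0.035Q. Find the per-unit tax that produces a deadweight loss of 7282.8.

28.56

Competitive equilibrium: 116.4 − 0.021Q = 66 + 0.035Q → Q* = 900, P* = 97.5.
A tax t gives ΔQ = t/0.056 and wedge t, so DWL = t²/0.112.
t²/0.112 = 7282.8 → t² = 815.6736 → t = 28.56.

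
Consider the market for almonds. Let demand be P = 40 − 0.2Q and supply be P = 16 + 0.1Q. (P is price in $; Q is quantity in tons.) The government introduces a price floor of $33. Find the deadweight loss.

$303.75

Competitive equilibrium: 40 − 0.2Q = 16 + 0.1Q → Q* = 80, P* = 24.
At the floor P = 33, quantity demanded = (40 − 33)/0.2 = 35.
Sellers' marginal cost at Q' = 35: 16 + 0.1·35 = 19.5.
ΔQ = 80 − 35 = 45; wedge = 33 − 19.5 = 13.5.
Welfare loss = ½ × 45 × 13.5 = $303.75.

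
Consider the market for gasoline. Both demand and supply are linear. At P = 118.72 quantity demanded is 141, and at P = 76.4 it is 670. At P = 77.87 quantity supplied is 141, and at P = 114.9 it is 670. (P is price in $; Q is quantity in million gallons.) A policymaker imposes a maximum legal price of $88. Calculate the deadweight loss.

$1221.50 million

Demand slope = (76.4 − 118.72)/(670 − 141) = −0.08, so P = 130 − 0.08Q.
Supply slope = (114.9 − 77.87)/(670 − 141) = 0.07, so P = 68 + 0.07Q.
Competitive equilibrium: 130 − 0.08Q = 68 + 0.07Q → Q* = 413.3333, P* = 96.9333.
At the ceiling P = 88, quantity supplied = (88 − 68)/0.07 = 285.7143.
Willingness to pay at Q' = 285.7143: 130 − 0.08·285.7143 = 107.1429.
ΔQ = 413.3333 − 285.7143 = 127.619; wedge = 107.1429 − 88 = 19.1429.
The triangle = ½ × 127.619 × 19.1429 = $1221.50 million.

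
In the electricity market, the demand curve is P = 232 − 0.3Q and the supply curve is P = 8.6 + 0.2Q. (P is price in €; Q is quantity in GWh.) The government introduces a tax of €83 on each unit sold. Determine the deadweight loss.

Competitive equilibrium: 232 − 0.3Q = 8.6 + 0.2Q → Q* = 446.8, P* = 97.96.
With the tax, the buyer price exceeds the seller price by 83: (232 − 0.3Q) − (8.6 + 0.2Q) = 83 → Q' = 280.8.
ΔQ = 446.8 − 280.8 = 166; the wedge equals the tax, 83.
The triangle = ½ × 166 × 83 = €6889.

€6889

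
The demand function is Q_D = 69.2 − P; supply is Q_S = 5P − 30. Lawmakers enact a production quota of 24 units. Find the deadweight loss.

493.07

In inverse form: demand P = 69.2 − Q, supply P = 6 + 0.2Q.
Competitive equilibrium: 69.2 − Q = 6 + 0.2Q → Q* = 52.6667, P* = 16.5333.
At Q = 24: demand price = 69.2 − 1·24 = 45.2; supply price = 6 + 0.2·24 = 10.8.
ΔQ = 52.6667 − 24 = 28.6667; wedge = 45.2 − 10.8 = 34.4.
The triangle = ½ × 28.6667 × 34.4 = 493.07.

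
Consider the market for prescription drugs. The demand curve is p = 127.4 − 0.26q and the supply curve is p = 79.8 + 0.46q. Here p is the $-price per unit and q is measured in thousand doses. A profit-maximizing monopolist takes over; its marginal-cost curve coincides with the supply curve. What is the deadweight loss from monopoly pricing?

$110.75 thousand

Competitive equilibrium: 127.4 − 0.26q = 79.8 + 0.46q → q* = 66.1111, p* = 110.2111.
Marginal revenue: MR = 127.4 − 0.52q. Set MR = MC: 127.4 − 0.52q = 79.8 + 0.46q → q_m = 48.5714.
Price p_m = 127.4 − 0.26·48.5714 = 114.7714; MC(q_m) = 79.8 + 0.46·48.5714 = 102.1428.
Competitive q* = 66.1111, so Δq = 17.5397; wedge = 114.7714 − 102.1428 = 12.6286.
Welfare loss = ½ × 17.5397 × 12.6286 = $110.75 thousand.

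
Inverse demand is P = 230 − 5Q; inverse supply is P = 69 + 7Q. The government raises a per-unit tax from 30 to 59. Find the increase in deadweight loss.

107.54

Competitive equilibrium: 230 − 5Q = 69 + 7Q → Q* = 13.4167, P* = 162.9167.
For a per-unit tax t: ΔQ = t/12, so DWL = ½·t·(t/12) = t²/24.
At t = 30: DWL = 37.5. At t = 59: DWL = 145.042.
Increase = 145.042 − 37.5 = 107.54.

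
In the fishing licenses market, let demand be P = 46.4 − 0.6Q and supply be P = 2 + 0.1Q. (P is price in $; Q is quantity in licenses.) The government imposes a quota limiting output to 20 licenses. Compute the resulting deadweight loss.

$660.11

Competitive equilibrium: 46.4 − 0.6Q = 2 + 0.1Q → Q* = 63.4286, P* = 8.3429.
At Q = 20: demand price = 46.4 − 0.6·20 = 34.4; supply price = 2 + 0.1·20 = 4.
ΔQ = 63.4286 − 20 = 43.4286; wedge = 34.4 − 4 = 30.4.
Welfare loss = ½ × 43.4286 × 30.4 = $660.11.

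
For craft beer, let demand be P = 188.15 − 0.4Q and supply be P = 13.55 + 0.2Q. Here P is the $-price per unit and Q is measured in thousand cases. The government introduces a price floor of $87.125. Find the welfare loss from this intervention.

$443.23 thousand

Competitive equilibrium: 188.15 − 0.4Q = 13.55 + 0.2Q → Q* = 291, P* = 71.75.
At the floor P = 87.125, quantity demanded = (188.15 − 87.125)/0.4 = 252.5625.
Sellers' marginal cost at Q' = 252.5625: 13.55 + 0.2·252.5625 = 64.0625.
ΔQ = 291 − 252.5625 = 38.4375; wedge = 87.125 − 64.0625 = 23.0625.
Welfare loss = ½ × 38.4375 × 23.0625 = $443.23 thousand.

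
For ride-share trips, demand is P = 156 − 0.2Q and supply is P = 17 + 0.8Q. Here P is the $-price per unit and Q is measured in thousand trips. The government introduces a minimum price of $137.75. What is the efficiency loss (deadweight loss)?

$1140.03 thousand

Competitive equilibrium: 156 − 0.2Q = 17 + 0.8Q → Q* = 139, P* = 128.2.
At the floor P = 137.75, quantity demanded = (156 − 137.75)/0.2 = 91.25.
Sellers' marginal cost at Q' = 91.25: 17 + 0.8·91.25 = 90.
ΔQ = 139 − 91.25 = 47.75; wedge = 137.75 − 90 = 47.75.
Welfare loss = ½ × 47.75 × 47.75 = $1140.03 thousand.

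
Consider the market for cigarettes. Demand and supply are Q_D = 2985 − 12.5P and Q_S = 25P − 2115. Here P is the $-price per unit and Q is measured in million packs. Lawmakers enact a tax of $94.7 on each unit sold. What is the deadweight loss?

$37367.04 million

In inverse form: demand P = 238.8 − 0.08Q, supply P = 84.6 + 0.04Q.
Competitive equilibrium: 238.8 − 0.08Q = 84.6 + 0.04Q → Q* = 1285, P* = 136.
With the tax, the buyer price exceeds the seller price by 94.7: (238.8 − 0.08Q) − (84.6 + 0.04Q) = 94.7 → Q' = 495.8333.
ΔQ = 1285 − 495.8333 = 789.1667; the wedge equals the tax, 94.7.
Deadweight loss = ½ × 789.1667 × 94.7 = $37367.04 million.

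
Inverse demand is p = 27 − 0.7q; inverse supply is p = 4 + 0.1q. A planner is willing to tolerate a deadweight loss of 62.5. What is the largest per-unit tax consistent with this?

Competitive equilibrium: 27 − 0.7q = 4 + 0.1q → q* = 28.75, p* = 6.875.
A tax t gives Δq = t/0.8 and wedge t, so DWL = t²/1.6.
t²/1.6 = 62.5 → t² = 100 → t = 10.

10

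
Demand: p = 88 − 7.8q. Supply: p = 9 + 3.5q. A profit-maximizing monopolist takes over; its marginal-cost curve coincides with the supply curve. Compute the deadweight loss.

46.05

Competitive equilibrium: 88 − 7.8q = 9 + 3.5q → q* = 6.99115, p* = 33.46903.
Marginal revenue: MR = 88 − 15.6q. Set MR = MC: 88 − 15.6q = 9 + 3.5q → q_m = 4.13613.
Price p_m = 88 − 7.8·4.13613 = 55.73819; MC(q_m) = 9 + 3.5·4.13613 = 23.47646.
Competitive q* = 6.99115, so Δq = 2.85502; wedge = 55.73819 − 23.47646 = 32.26173.
Deadweight loss = ½ × 2.85502 × 32.26173 = 46.05.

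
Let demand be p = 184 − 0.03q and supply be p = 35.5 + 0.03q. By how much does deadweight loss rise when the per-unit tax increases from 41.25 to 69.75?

26362.50

Competitive equilibrium: 184 − 0.03q = 35.5 + 0.03q → q* = 2475, p* = 109.75.
For a per-unit tax t: Δq = t/0.06, so DWL = ½·t·(t/0.06) = t²/0.12.
At t = 41.25: DWL = 14179.688. At t = 69.75: DWL = 40542.188.
Increase = 40542.188 − 14179.688 = 26362.50.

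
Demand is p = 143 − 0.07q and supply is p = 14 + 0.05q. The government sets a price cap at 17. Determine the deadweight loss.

Competitive equilibrium: 143 − 0.07q = 14 + 0.05q → q* = 1075, p* = 67.75.
At the ceiling p = 17, quantity supplied = (17 − 14)/0.05 = 60.
Willingness to pay at q' = 60: 143 − 0.07·60 = 138.8.
Δq = 1075 − 60 = 1015; wedge = 138.8 − 17 = 121.8.
DWL = ½ × 1015 × 121.8 = 61813.50.

61813.50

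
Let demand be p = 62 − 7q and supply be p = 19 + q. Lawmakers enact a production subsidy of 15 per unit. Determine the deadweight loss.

Competitive equilibrium: 62 − 7q = 19 + q → q* = 5.375, p* = 24.375.
The subsidy lowers effective supply by 15: p = 4 + q.
New quantity: 62 − 7q = 4 + q → q' = 7.25.
Overproduction Δq = 7.25 − 5.375 = 1.875; wedge = subsidy = 15.
Welfare loss = ½ × 1.875 × 15 = 14.06.

14.06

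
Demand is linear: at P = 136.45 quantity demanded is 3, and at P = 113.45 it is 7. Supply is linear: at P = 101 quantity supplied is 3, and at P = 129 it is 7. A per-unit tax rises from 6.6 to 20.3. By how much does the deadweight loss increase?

Demand slope = (113.45 − 136.45)/(7 − 3) = −5.75, so P = 153.7 − 5.75Q.
Supply slope = (129 − 101)/(7 − 3) = 7, so P = 80 + 7Q.
Competitive equilibrium: 153.7 − 5.75Q = 80 + 7Q → Q* = 5.7804, P* = 120.4627.
For a per-unit tax t: ΔQ = t/12.75, so DWL = ½·t·(t/12.75) = t²/25.5.
At t = 6.6: DWL = 1.708. At t = 20.3: DWL = 16.16.
Increase = 16.16 − 1.708 = 14.45.

14.45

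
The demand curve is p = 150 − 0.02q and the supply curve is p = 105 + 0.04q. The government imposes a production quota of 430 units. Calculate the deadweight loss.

Competitive equilibrium: 150 − 0.02q = 105 + 0.04q → q* = 750, p* = 135.
At q = 430: demand price = 150 − 0.02·430 = 141.4; supply price = 105 + 0.04·430 = 122.2.
Δq = 750 − 430 = 320; wedge = 141.4 − 122.2 = 19.2.
Deadweight loss = ½ × 320 × 19.2 = 3072.

3072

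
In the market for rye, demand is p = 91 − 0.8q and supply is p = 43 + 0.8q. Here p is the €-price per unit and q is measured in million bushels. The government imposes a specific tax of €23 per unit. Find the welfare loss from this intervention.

€165.31 million

Competitive equilibrium: 91 − 0.8q = 43 + 0.8q → q* = 30, p* = 67.
With the tax, the buyer price exceeds the seller price by 23: (91 − 0.8q) − (43 + 0.8q) = 23 → q' = 15.625.
Δq = 30 − 15.625 = 14.375; the wedge equals the tax, 23.
The triangle = ½ × 14.375 × 23 = €165.31 million.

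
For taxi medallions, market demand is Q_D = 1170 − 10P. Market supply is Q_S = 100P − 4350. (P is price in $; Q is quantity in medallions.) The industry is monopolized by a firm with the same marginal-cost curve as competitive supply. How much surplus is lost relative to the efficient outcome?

In inverse form: demand P = 117 − 0.1Q, supply P = 43.5 + 0.01Q.
Competitive equilibrium: 117 − 0.1Q = 43.5 + 0.01Q → Q* = 668.1818, P* = 50.1818.
Marginal revenue: MR = 117 − 0.2Q. Set MR = MC: 117 − 0.2Q = 43.5 + 0.01Q → Q_m = 350.
Price P_m = 117 − 0.1·350 = 82; MC(Q_m) = 43.5 + 0.01·350 = 47.
Competitive Q* = 668.1818, so ΔQ = 318.1818; wedge = 82 − 47 = 35.
Welfare loss = ½ × 318.1818 × 35 = $5568.18.

$5568.18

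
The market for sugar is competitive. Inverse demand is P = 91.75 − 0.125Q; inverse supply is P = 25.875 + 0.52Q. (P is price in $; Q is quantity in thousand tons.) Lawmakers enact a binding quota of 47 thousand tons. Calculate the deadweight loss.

$980.24 thousand

Competitive equilibrium: 91.75 − 0.125Q = 25.875 + 0.52Q → Q* = 102.1318, P* = 78.9835.
At Q = 47: demand price = 91.75 − 0.125·47 = 85.875; supply price = 25.875 + 0.52·47 = 50.315.
ΔQ = 102.1318 − 47 = 55.1318; wedge = 85.875 − 50.315 = 35.56.
DWL = ½ × 55.1318 × 35.56 = $980.24 thousand.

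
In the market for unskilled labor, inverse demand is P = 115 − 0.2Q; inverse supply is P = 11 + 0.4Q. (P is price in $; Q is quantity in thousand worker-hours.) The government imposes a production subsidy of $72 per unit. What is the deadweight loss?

$4320 thousand

Competitive equilibrium: 115 − 0.2Q = 11 + 0.4Q → Q* = 173.3333, P* = 80.3333.
The subsidy lowers effective supply by 72: P = 0.4Q − 61.
New quantity: 115 − 0.2Q = 0.4Q − 61 → Q' = 293.3333.
Overproduction ΔQ = 293.3333 − 173.3333 = 120; wedge = subsidy = 72.
DWL = ½ × 120 × 72 = $4320 thousand.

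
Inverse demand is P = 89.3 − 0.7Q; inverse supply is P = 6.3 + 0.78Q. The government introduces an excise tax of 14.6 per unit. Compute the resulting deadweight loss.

Competitive equilibrium: 89.3 − 0.7Q = 6.3 + 0.78Q → Q* = 56.0811, P* = 50.0432.
With the tax, the buyer price exceeds the seller price by 14.6: (89.3 − 0.7Q) − (6.3 + 0.78Q) = 14.6 → Q' = 46.2162.
ΔQ = 56.0811 − 46.2162 = 9.8649; the wedge equals the tax, 14.6.
Deadweight loss = ½ × 9.8649 × 14.6 = 72.01.

72.01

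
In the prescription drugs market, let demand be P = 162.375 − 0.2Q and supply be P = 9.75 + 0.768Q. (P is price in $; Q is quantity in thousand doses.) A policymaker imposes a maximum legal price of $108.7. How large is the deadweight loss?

$402.27 thousand

Competitive equilibrium: 162.375 − 0.2Q = 9.75 + 0.768Q → Q* = 157.6705, P* = 130.8409.
At the ceiling P = 108.7, quantity supplied = (108.7 − 9.75)/0.768 = 128.8411.
Willingness to pay at Q' = 128.8411: 162.375 − 0.2·128.8411 = 136.6068.
ΔQ = 157.6705 − 128.8411 = 28.8294; wedge = 136.6068 − 108.7 = 27.9068.
The triangle = ½ × 28.8294 × 27.9068 = $402.27 thousand.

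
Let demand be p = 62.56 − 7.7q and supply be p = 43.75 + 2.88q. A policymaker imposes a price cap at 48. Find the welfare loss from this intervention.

0.48

Competitive equilibrium: 62.56 − 7.7q = 43.75 + 2.88q → q* = 1.7779, p* = 48.8703.
At the ceiling p = 48, quantity supplied = (48 − 43.75)/2.88 = 1.4757.
Willingness to pay at q' = 1.4757: 62.56 − 7.7·1.4757 = 51.1971.
Δq = 1.7779 − 1.4757 = 0.3022; wedge = 51.1971 − 48 = 3.1971.
Welfare loss = ½ × 0.3022 × 3.1971 = 0.48.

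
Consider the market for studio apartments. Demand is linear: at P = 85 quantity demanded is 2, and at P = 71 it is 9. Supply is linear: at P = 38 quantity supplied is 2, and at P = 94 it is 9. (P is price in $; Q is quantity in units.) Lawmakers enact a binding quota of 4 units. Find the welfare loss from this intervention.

$36.45

Demand slope = (71 − 85)/(9 − 2) = −2, so P = 89 − 2Q.
Supply slope = (94 − 38)/(9 − 2) = 8, so P = 22 + 8Q.
Competitive equilibrium: 89 − 2Q = 22 + 8Q → Q* = 6.7, P* = 75.6.
At Q = 4: demand price = 89 − 2·4 = 81; supply price = 22 + 8·4 = 54.
ΔQ = 6.7 − 4 = 2.7; wedge = 81 − 54 = 27.
Welfare loss = ½ × 2.7 × 27 = $36.45.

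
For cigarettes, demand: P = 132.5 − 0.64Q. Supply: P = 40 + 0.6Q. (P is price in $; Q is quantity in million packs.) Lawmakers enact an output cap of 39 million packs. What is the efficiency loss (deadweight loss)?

Competitive equilibrium: 132.5 − 0.64Q = 40 + 0.6Q → Q* = 74.5968, P* = 84.7581.
At Q = 39: demand price = 132.5 − 0.64·39 = 107.54; supply price = 40 + 0.6·39 = 63.4.
ΔQ = 74.5968 − 39 = 35.5968; wedge = 107.54 − 63.4 = 44.14.
Deadweight loss = ½ × 35.5968 × 44.14 = $785.62 million.

$785.62 million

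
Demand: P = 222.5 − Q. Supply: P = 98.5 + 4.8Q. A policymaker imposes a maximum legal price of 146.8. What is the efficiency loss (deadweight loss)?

Competitive equilibrium: 222.5 − Q = 98.5 + 4.8Q → Q* = 21.3793, P* = 201.1207.
At the ceiling P = 146.8, quantity supplied = (146.8 − 98.5)/4.8 = 10.0625.
Willingness to pay at Q' = 10.0625: 222.5 − 1·10.0625 = 212.4375.
ΔQ = 21.3793 − 10.0625 = 11.3168; wedge = 212.4375 − 146.8 = 65.6375.
Welfare loss = ½ × 11.3168 × 65.6375 = 371.40.

371.40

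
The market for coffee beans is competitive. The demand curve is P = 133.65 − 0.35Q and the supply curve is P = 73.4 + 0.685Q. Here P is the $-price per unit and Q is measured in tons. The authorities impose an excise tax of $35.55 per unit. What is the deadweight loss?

$610.53

Competitive equilibrium: 133.65 − 0.35Q = 73.4 + 0.685Q → Q* = 58.2126, P* = 113.2756.
With the tax, the buyer price exceeds the seller price by 35.55: (133.65 − 0.35Q) − (73.4 + 0.685Q) = 35.55 → Q' = 23.8647.
ΔQ = 58.2126 − 23.8647 = 34.3479; the wedge equals the tax, 35.55.
The triangle = ½ × 34.3479 × 35.55 = $610.53.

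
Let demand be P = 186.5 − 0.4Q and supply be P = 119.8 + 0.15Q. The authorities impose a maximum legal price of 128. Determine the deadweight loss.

Competitive equilibrium: 186.5 − 0.4Q = 119.8 + 0.15Q → Q* = 121.2727, P* = 137.9909.
At the ceiling P = 128, quantity supplied = (128 − 119.8)/0.15 = 54.6667.
Willingness to pay at Q' = 54.6667: 186.5 − 0.4·54.6667 = 164.6333.
ΔQ = 121.2727 − 54.6667 = 66.606; wedge = 164.6333 − 128 = 36.6333.
Welfare loss = ½ × 66.606 × 36.6333 = 1220.

1220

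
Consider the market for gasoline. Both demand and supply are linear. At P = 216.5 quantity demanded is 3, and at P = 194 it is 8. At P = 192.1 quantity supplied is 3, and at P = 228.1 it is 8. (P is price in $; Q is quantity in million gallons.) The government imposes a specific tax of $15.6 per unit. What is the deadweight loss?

$10.40 million

Demand slope = (194 − 216.5)/(8 − 3) = −4.5, so P = 230 − 4.5Q.
Supply slope = (228.1 − 192.1)/(8 − 3) = 7.2, so P = 170.5 + 7.2Q.
Competitive equilibrium: 230 − 4.5Q = 170.5 + 7.2Q → Q* = 5.0855, P* = 207.1154.
With the tax, the buyer price exceeds the seller price by 15.6: (230 − 4.5Q) − (170.5 + 7.2Q) = 15.6 → Q' = 3.7521.
ΔQ = 5.0855 − 3.7521 = 1.3334; the wedge equals the tax, 15.6.
The triangle = ½ × 1.3334 × 15.6 = $10.40 million.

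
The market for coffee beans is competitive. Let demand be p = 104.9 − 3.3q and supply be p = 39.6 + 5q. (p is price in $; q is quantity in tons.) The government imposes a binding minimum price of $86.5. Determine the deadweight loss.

Competitive equilibrium: 104.9 − 3.3q = 39.6 + 5q → q* = 7.8675, p* = 78.9373.
At the floor p = 86.5, quantity demanded = (104.9 − 86.5)/3.3 = 5.5758.
Sellers' marginal cost at q' = 5.5758: 39.6 + 5·5.5758 = 67.479.
Δq = 7.8675 − 5.5758 = 2.2917; wedge = 86.5 − 67.479 = 19.021.
Welfare loss = ½ × 2.2917 × 19.021 = $21.80.

$21.80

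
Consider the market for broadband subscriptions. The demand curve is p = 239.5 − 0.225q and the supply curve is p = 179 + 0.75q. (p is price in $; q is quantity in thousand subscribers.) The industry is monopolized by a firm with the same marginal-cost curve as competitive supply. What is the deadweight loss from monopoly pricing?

$65.99 thousand

Competitive equilibrium: 239.5 − 0.225q = 179 + 0.75q → q* = 62.0513, p* = 225.5385.
Marginal revenue: MR = 239.5 − 0.45q. Set MR = MC: 239.5 − 0.45q = 179 + 0.75q → q_m = 50.4167.
Price p_m = 239.5 − 0.225·50.4167 = 228.1562; MC(q_m) = 179 + 0.75·50.4167 = 216.8125.
Competitive q* = 62.0513, so Δq = 11.6346; wedge = 228.1562 − 216.8125 = 11.3437.
Welfare loss = ½ × 11.6346 × 11.3437 = $65.99 thousand.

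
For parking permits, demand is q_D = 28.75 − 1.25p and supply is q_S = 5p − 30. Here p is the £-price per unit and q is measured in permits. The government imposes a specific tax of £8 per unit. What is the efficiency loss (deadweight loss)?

In inverse form: demand p = 23 − 0.8q, supply p = 6 + 0.2q.
Competitive equilibrium: 23 − 0.8q = 6 + 0.2q → q* = 17, p* = 9.4.
With the tax, the buyer price exceeds the seller price by 8: (23 − 0.8q) − (6 + 0.2q) = 8 → q' = 9.
Δq = 17 − 9 = 8; the wedge equals the tax, 8.
The triangle = ½ × 8 × 8 = £32.

£32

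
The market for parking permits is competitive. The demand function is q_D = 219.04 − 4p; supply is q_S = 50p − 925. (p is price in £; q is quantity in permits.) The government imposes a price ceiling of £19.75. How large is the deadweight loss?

In inverse form: demand p = 54.76 − 0.25q, supply p = 18.5 + 0.02q.
Competitive equilibrium: 54.76 − 0.25q = 18.5 + 0.02q → q* = 134.2963, p* = 21.1859.
At the ceiling p = 19.75, quantity supplied = (19.75 − 18.5)/0.02 = 62.5.
Willingness to pay at q' = 62.5: 54.76 − 0.25·62.5 = 39.135.
Δq = 134.2963 − 62.5 = 71.7963; wedge = 39.135 − 19.75 = 19.385.
Deadweight loss = ½ × 71.7963 × 19.385 = £695.89.

£695.89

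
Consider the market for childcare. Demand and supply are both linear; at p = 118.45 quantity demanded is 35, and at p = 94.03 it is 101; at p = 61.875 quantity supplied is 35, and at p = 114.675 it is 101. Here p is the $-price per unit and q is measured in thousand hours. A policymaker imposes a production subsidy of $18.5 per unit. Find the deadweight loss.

Demand slope = (94.03 − 118.45)/(101 − 35) = −0.37, so p = 131.4 − 0.37q.
Supply slope = (114.675 − 61.875)/(101 − 35) = 0.8, so p = 33.875 + 0.8q.
Competitive equilibrium: 131.4 − 0.37q = 33.875 + 0.8q → q* = 83.3547, p* = 100.5588.
The subsidy lowers effective supply by 18.5: p = 15.375 + 0.8q.
New quantity: 131.4 − 0.37q = 15.375 + 0.8q → q' = 99.1667.
Overproduction Δq = 99.1667 − 83.3547 = 15.812; wedge = subsidy = 18.5.
DWL = ½ × 15.812 × 18.5 = $146.26 thousand.

$146.26 thousand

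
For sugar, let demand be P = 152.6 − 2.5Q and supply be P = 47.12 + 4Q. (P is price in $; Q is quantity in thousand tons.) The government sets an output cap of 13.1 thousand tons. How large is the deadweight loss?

Competitive equilibrium: 152.6 − 2.5Q = 47.12 + 4Q → Q* = 16.2277, P* = 112.0308.
At Q = 13.1: demand price = 152.6 − 2.5·13.1 = 119.85; supply price = 47.12 + 4·13.1 = 99.52.
ΔQ = 16.2277 − 13.1 = 3.1277; wedge = 119.85 − 99.52 = 20.33.
Welfare loss = ½ × 3.1277 × 20.33 = $31.79 thousand.

$31.79 thousand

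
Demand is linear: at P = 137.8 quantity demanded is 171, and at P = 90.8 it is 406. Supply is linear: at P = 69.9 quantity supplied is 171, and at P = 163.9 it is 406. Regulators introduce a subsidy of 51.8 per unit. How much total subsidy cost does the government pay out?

19191.90

Demand slope = (90.8 − 137.8)/(406 − 171) = −0.2, so P = 172 − 0.2Q.
Supply slope = (163.9 − 69.9)/(406 − 171) = 0.4, so P = 1.5 + 0.4Q.
Competitive equilibrium: 172 − 0.2Q = 1.5 + 0.4Q → Q* = 284.1667, P* = 115.1667.
The subsidy lowers effective supply by 51.8: P = 0.4Q − 50.3.
New quantity: 172 − 0.2Q = 0.4Q − 50.3 → Q' = 370.5.
Total subsidy cost = 51.8 × 370.5 = 19191.90.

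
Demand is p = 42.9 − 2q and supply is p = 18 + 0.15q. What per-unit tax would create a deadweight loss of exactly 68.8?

Competitive equilibrium: 42.9 − 2q = 18 + 0.15q → q* = 11.5814, p* = 19.7372.
A tax t gives Δq = t/2.15 and wedge t, so DWL = t²/4.3.
t²/4.3 = 68.8 → t² = 295.84 → t = 17.2.

17.2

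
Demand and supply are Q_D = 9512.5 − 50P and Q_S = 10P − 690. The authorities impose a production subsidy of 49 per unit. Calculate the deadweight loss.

10004.17

In inverse form: demand P = 190.25 − 0.02Q, supply P = 69 + 0.1Q.
Competitive equilibrium: 190.25 − 0.02Q = 69 + 0.1Q → Q* = 1010.4167, P* = 170.0417.
The subsidy lowers effective supply by 49: P = 20 + 0.1Q.
New quantity: 190.25 − 0.02Q = 20 + 0.1Q → Q' = 1418.75.
Overproduction ΔQ = 1418.75 − 1010.4167 = 408.3333; wedge = subsidy = 49.
Welfare loss = ½ × 408.3333 × 49 = 10004.17.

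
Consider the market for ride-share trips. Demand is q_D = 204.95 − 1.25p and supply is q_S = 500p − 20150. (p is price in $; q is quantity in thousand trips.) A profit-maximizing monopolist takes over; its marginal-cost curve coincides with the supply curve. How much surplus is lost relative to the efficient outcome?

$2377.44 thousand

In inverse form: demand p = 163.96 − 0.8q, supply p = 40.3 + 0.002q.
Competitive equilibrium: 163.96 − 0.8q = 40.3 + 0.002q → q* = 154.1895, p* = 40.6084.
Marginal revenue: MR = 163.96 − 1.6q. Set MR = MC: 163.96 − 1.6q = 40.3 + 0.002q → q_m = 77.191.
Price p_m = 163.96 − 0.8·77.191 = 102.2072; MC(q_m) = 40.3 + 0.002·77.191 = 40.4544.
Competitive q* = 154.1895, so Δq = 76.9985; wedge = 102.2072 − 40.4544 = 61.7528.
The triangle = ½ × 76.9985 × 61.7528 = $2377.44 thousand.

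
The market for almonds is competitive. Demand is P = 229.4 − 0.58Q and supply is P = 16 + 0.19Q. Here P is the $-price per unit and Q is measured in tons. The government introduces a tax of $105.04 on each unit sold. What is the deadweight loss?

Competitive equilibrium: 229.4 − 0.58Q = 16 + 0.19Q → Q* = 277.1429, P* = 68.6571.
With the tax, the buyer price exceeds the seller price by 105.04: (229.4 − 0.58Q) − (16 + 0.19Q) = 105.04 → Q' = 140.7273.
ΔQ = 277.1429 − 140.7273 = 136.4156; the wedge equals the tax, 105.04.
Welfare loss = ½ × 136.4156 × 105.04 = $7164.55.

$7164.55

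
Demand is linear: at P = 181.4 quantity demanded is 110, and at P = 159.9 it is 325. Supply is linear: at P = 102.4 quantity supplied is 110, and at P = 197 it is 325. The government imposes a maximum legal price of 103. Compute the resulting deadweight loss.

5671.48

Demand slope = (159.9 − 181.4)/(325 − 110) = −0.1, so P = 192.4 − 0.1Q.
Supply slope = (197 − 102.4)/(325 − 110) = 0.44, so P = 54 + 0.44Q.
Competitive equilibrium: 192.4 − 0.1Q = 54 + 0.44Q → Q* = 256.2963, P* = 166.7704.
At the ceiling P = 103, quantity supplied = (103 − 54)/0.44 = 111.3636.
Willingness to pay at Q' = 111.3636: 192.4 − 0.1·111.3636 = 181.2636.
ΔQ = 256.2963 − 111.3636 = 144.9327; wedge = 181.2636 − 103 = 78.2636.
The triangle = ½ × 144.9327 × 78.2636 = 5671.48.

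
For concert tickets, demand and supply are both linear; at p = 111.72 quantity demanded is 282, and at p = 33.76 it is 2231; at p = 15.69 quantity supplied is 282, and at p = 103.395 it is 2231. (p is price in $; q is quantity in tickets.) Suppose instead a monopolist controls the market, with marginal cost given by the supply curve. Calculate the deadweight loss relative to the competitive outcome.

Demand slope = (33.76 − 111.72)/(2231 − 282) = −0.04, so p = 123 − 0.04q.
Supply slope = (103.395 − 15.69)/(2231 − 282) = 0.045, so p = 3 + 0.045q.
Competitive equilibrium: 123 − 0.04q = 3 + 0.045q → q* = 1411.7647, p* = 66.5294.
Marginal revenue: MR = 123 − 0.08q. Set MR = MC: 123 − 0.08q = 3 + 0.045q → q_m = 960.
Price p_m = 123 − 0.04·960 = 84.6; MC(q_m) = 3 + 0.045·960 = 46.2.
Competitive q* = 1411.7647, so Δq = 451.7647; wedge = 84.6 − 46.2 = 38.4.
The triangle = ½ × 451.7647 × 38.4 = $8673.88.

$8673.88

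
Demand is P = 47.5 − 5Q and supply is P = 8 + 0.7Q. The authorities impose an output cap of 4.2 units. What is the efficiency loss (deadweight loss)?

21.24

Competitive equilibrium: 47.5 − 5Q = 8 + 0.7Q → Q* = 6.9298, P* = 12.8509.
At Q = 4.2: demand price = 47.5 − 5·4.2 = 26.5; supply price = 8 + 0.7·4.2 = 10.94.
ΔQ = 6.9298 − 4.2 = 2.7298; wedge = 26.5 − 10.94 = 15.56.
Deadweight loss = ½ × 2.7298 × 15.56 = 21.24.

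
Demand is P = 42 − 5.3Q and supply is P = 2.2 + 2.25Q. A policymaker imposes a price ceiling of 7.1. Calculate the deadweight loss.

36.13

Competitive equilibrium: 42 − 5.3Q = 2.2 + 2.25Q → Q* = 5.2715, P* = 14.0609.
At the ceiling P = 7.1, quantity supplied = (7.1 − 2.2)/2.25 = 2.1778.
Willingness to pay at Q' = 2.1778: 42 − 5.3·2.1778 = 30.4577.
ΔQ = 5.2715 − 2.1778 = 3.0937; wedge = 30.4577 − 7.1 = 23.3577.
Deadweight loss = ½ × 3.0937 × 23.3577 = 36.13.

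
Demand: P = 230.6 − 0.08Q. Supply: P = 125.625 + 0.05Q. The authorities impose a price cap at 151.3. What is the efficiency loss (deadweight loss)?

Competitive equilibrium: 230.6 − 0.08Q = 125.625 + 0.05Q → Q* = 807.5, P* = 166.
At the ceiling P = 151.3, quantity supplied = (151.3 − 125.625)/0.05 = 513.5.
Willingness to pay at Q' = 513.5: 230.6 − 0.08·513.5 = 189.52.
ΔQ = 807.5 − 513.5 = 294; wedge = 189.52 − 151.3 = 38.22.
Deadweight loss = ½ × 294 × 38.22 = 5618.34.

5618.34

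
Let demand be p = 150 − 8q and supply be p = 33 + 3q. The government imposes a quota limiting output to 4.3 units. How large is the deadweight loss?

220.82

Competitive equilibrium: 150 − 8q = 33 + 3q → q* = 10.6364, p* = 64.9091.
At q = 4.3: demand price = 150 − 8·4.3 = 115.6; supply price = 33 + 3·4.3 = 45.9.
Δq = 10.6364 − 4.3 = 6.3364; wedge = 115.6 − 45.9 = 69.7.
DWL = ½ × 6.3364 × 69.7 = 220.82.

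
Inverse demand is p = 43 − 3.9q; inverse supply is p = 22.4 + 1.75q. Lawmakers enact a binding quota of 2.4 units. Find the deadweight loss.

4.39

Competitive equilibrium: 43 − 3.9q = 22.4 + 1.75q → q* = 3.646, p* = 28.7805.
At q = 2.4: demand price = 43 − 3.9·2.4 = 33.64; supply price = 22.4 + 1.75·2.4 = 26.6.
Δq = 3.646 − 2.4 = 1.246; wedge = 33.64 − 26.6 = 7.04.
Welfare loss = ½ × 1.246 × 7.04 = 4.39.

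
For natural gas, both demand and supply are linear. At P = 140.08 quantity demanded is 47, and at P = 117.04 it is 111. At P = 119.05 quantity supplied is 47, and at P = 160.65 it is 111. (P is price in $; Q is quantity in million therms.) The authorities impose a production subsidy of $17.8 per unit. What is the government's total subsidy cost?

$1520.93 million

Demand slope = (117.04 − 140.08)/(111 − 47) = −0.36, so P = 157 − 0.36Q.
Supply slope = (160.65 − 119.05)/(111 − 47) = 0.65, so P = 88.5 + 0.65Q.
Competitive equilibrium: 157 − 0.36Q = 88.5 + 0.65Q → Q* = 67.8218, P* = 132.5842.
The subsidy lowers effective supply by 17.8: P = 70.7 + 0.65Q.
New quantity: 157 − 0.36Q = 70.7 + 0.65Q → Q' = 85.4455.
Total subsidy cost = 17.8 × 85.4455 = $1520.93 million.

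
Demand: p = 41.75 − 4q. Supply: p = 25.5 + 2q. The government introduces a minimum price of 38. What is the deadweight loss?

Competitive equilibrium: 41.75 − 4q = 25.5 + 2q → q* = 2.7083, p* = 30.9167.
At the floor p = 38, quantity demanded = (41.75 − 38)/4 = 0.9375.
Sellers' marginal cost at q' = 0.9375: 25.5 + 2·0.9375 = 27.375.
Δq = 2.7083 − 0.9375 = 1.7708; wedge = 38 − 27.375 = 10.625.
DWL = ½ × 1.7708 × 10.625 = 9.41.

9.41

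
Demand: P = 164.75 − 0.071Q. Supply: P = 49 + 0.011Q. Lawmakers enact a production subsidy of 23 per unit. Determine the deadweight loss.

Competitive equilibrium: 164.75 − 0.071Q = 49 + 0.011Q → Q* = 1411.5854, P* = 64.5274.
The subsidy lowers effective supply by 23: P = 26 + 0.011Q.
New quantity: 164.75 − 0.071Q = 26 + 0.011Q → Q' = 1692.0732.
Overproduction ΔQ = 1692.0732 − 1411.5854 = 280.4878; wedge = subsidy = 23.
Welfare loss = ½ × 280.4878 × 23 = 3225.61.

3225.61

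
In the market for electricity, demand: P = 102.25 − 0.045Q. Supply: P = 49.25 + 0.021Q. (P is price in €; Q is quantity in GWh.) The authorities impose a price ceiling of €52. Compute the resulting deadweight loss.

€14905.73

Competitive equilibrium: 102.25 − 0.045Q = 49.25 + 0.021Q → Q* = 803.0303, P* = 66.11364.
At the ceiling P = 52, quantity supplied = (52 − 49.25)/0.021 = 130.95238.
Willingness to pay at Q' = 130.95238: 102.25 − 0.045·130.95238 = 96.35714.
ΔQ = 803.0303 − 130.95238 = 672.07792; wedge = 96.35714 − 52 = 44.35714.
Welfare loss = ½ × 672.07792 × 44.35714 = €14905.73.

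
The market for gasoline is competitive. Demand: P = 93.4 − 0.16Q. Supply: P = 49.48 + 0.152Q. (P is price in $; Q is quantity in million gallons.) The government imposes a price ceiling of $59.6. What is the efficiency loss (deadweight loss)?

$858.65 million

Competitive equilibrium: 93.4 − 0.16Q = 49.48 + 0.152Q → Q* = 140.76923, P* = 70.87692.
At the ceiling P = 59.6, quantity supplied = (59.6 − 49.48)/0.152 = 66.57895.
Willingness to pay at Q' = 66.57895: 93.4 − 0.16·66.57895 = 82.74737.
ΔQ = 140.76923 − 66.57895 = 74.19028; wedge = 82.74737 − 59.6 = 23.14737.
Welfare loss = ½ × 74.19028 × 23.14737 = $858.65 million.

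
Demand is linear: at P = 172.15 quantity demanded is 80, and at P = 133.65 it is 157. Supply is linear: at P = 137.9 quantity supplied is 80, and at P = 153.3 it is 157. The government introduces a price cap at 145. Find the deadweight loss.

Demand slope = (133.65 − 172.15)/(157 − 80) = −0.5, so P = 212.15 − 0.5Q.
Supply slope = (153.3 − 137.9)/(157 − 80) = 0.2, so P = 121.9 + 0.2Q.
Competitive equilibrium: 212.15 − 0.5Q = 121.9 + 0.2Q → Q* = 128.9286, P* = 147.6857.
At the ceiling P = 145, quantity supplied = (145 − 121.9)/0.2 = 115.5.
Willingness to pay at Q' = 115.5: 212.15 − 0.5·115.5 = 154.4.
ΔQ = 128.9286 − 115.5 = 13.4286; wedge = 154.4 − 145 = 9.4.
Deadweight loss = ½ × 13.4286 × 9.4 = 63.11.

63.11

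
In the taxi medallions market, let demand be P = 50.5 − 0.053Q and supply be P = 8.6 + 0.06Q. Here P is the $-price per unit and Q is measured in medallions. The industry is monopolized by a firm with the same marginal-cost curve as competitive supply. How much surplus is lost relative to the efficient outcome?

Competitive equilibrium: 50.5 − 0.053Q = 8.6 + 0.06Q → Q* = 370.7965, P* = 30.8478.
Marginal revenue: MR = 50.5 − 0.106Q. Set MR = MC: 50.5 − 0.106Q = 8.6 + 0.06Q → Q_m = 252.4096.
Price P_m = 50.5 − 0.053·252.4096 = 37.1223; MC(Q_m) = 8.6 + 0.06·252.4096 = 23.7446.
Competitive Q* = 370.7965, so ΔQ = 118.3869; wedge = 37.1223 − 23.7446 = 13.3777.
The triangle = ½ × 118.3869 × 13.3777 = $791.87.

$791.87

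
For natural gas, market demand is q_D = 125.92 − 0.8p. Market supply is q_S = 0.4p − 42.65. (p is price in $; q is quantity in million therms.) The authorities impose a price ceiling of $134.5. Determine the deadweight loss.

In inverse form: demand p = 157.4 − 1.25q, supply p = 106.625 + 2.5q.
Competitive equilibrium: 157.4 − 1.25q = 106.625 + 2.5q → q* = 13.54, p* = 140.475.
At the ceiling p = 134.5, quantity supplied = (134.5 − 106.625)/2.5 = 11.15.
Willingness to pay at q' = 11.15: 157.4 − 1.25·11.15 = 143.4625.
Δq = 13.54 − 11.15 = 2.39; wedge = 143.4625 − 134.5 = 8.9625.
Welfare loss = ½ × 2.39 × 8.9625 = $10.71 million.

$10.71 million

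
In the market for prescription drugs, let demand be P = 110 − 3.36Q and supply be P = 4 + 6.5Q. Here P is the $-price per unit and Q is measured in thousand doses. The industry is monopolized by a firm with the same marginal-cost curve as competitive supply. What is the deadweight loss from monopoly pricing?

Competitive equilibrium: 110 − 3.36Q = 4 + 6.5Q → Q* = 10.75051, P* = 73.8783.
Marginal revenue: MR = 110 − 6.72Q. Set MR = MC: 110 − 6.72Q = 4 + 6.5Q → Q_m = 8.01815.
Price P_m = 110 − 3.36·8.01815 = 83.05902; MC(Q_m) = 4 + 6.5·8.01815 = 56.11798.
Competitive Q* = 10.75051, so ΔQ = 2.73236; wedge = 83.05902 − 56.11798 = 26.94104.
Deadweight loss = ½ × 2.73236 × 26.94104 = $36.81 thousand.

$36.81 thousand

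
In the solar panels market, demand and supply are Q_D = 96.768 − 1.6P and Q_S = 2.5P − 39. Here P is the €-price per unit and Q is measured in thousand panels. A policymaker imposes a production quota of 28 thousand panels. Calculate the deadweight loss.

€127.70 thousand

In inverse form: demand P = 60.48 − 0.625Q, supply P = 15.6 + 0.4Q.
Competitive equilibrium: 60.48 − 0.625Q = 15.6 + 0.4Q → Q* = 43.7854, P* = 33.1141.
At Q = 28: demand price = 60.48 − 0.625·28 = 42.98; supply price = 15.6 + 0.4·28 = 26.8.
ΔQ = 43.7854 − 28 = 15.7854; wedge = 42.98 − 26.8 = 16.18.
Welfare loss = ½ × 15.7854 × 16.18 = €127.70 thousand.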